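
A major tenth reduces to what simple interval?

major 3rd

Subtracting seven from the interval number removes an octave: 10 − 7 = 3.
That makes a major tenth a compound major third — an octave plus a major third.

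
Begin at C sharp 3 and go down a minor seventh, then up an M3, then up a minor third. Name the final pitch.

A minor seventh down from C#3 is D#2.
A major third up from D#2 is F##2.
A minor third up from F##2 is A#2.

A sharp 2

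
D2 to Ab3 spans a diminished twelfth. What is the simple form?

Each octave removed subtracts seven from the number: 12 − 7 = 5.
So a diminished twelfth is an octave plus a diminished fifth. The quality is unchanged.

diminished fifth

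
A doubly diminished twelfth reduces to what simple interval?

Subtracting seven from the interval number removes an octave: 12 − 7 = 5.
Quality carries through unchanged, so the simple form is a doubly diminished fifth.

dd5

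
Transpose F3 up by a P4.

Bb3

The fourth takes the letter from F up to B.
Moving 5 semitones up from F3 (the size of a perfect fourth) reaches Bb3.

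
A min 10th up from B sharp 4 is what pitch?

D sharp 6

The tenth's letter: B up three letter names plus an octave → D.
A minor tenth is 15 semitones; 15 semitones up from B#4 gives D#6.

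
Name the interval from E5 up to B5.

E to B spans five letter names (E-F-G-A-B) — that makes it a fifth of some quality.
Counting semitones, E5→B5 is 7, which is the perfect fifth.

perfect fifth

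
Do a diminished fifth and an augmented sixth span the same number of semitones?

6 semitones (diminished fifth) vs 10 semitones (augmented sixth): not equal.

No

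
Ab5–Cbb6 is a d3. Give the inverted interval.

augmented sixth

Inverted interval numbers add to nine, so a third pairs with a sixth (3 + 6 = 9).
Quality inverts too: diminished becomes augmented. That makes the inversion an augmented sixth.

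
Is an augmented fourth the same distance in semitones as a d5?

An augmented fourth spans 6 semitones, and a diminished fifth also spans 6 semitones — they're enharmonic.

Yes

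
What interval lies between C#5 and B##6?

augmented fourteenth

C to B spans seven letter names (C-D-E-F-G-A-B), plus an octave — that makes it a fourteenth of some quality.
A major fourteenth would be 23 semitones; C#5 to B##6 is 24, one semitone wider, so the interval is augmented.
(Equivalently, a compound augmented seventh: an augmented seventh plus an octave.)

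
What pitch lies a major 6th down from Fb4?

Abb3

The sixth takes the letter from F down to A.
A major sixth is 9 semitones; 9 semitones down from Fb4 gives Abb3.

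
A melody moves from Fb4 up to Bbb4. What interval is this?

F to B spans four letter names (F-G-A-B) — that makes it a fourth of some quality.
The perfect fourth spans 5 semitones, and Fb4 to Bbb4 is exactly 5 semitones — so this is a perfect fourth.

perfect 4th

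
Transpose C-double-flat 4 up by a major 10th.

Three letters up from C (plus an octave) reaches E.
A major tenth spans 16 semitones, so from Cbb4 the target pitch is Ebb5.

E-double-flat 5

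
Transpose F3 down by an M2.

Two letter names down from F: E.
A major second spans 2 semitones, so from F3 the target pitch is Eb3.

Eb3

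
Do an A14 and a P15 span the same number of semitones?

Both span 24 semitones: an augmented fourteenth and a perfect fifteenth are the same chromatic distance.

Yes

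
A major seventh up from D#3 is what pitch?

Seven letter names up from D: C.
Moving 11 semitones up from D#3 (the size of a major seventh) reaches C##4.

C##4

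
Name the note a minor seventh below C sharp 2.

D sharp 1

Seven letter names down from C: D.
A minor seventh is 10 semitones; 10 semitones down from C#2 gives D#1.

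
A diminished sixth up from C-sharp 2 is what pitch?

A-flat 2

Counting six letter names up from C lands on A.
Moving 7 semitones up from C#2 (the size of a diminished sixth) reaches Ab2.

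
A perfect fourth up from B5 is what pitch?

E6

Counting four letter names up from B lands on E.
Moving 5 semitones up from B5 (the size of a perfect fourth) reaches E6.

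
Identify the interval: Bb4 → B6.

A15

B to B is the same letter name, plus 2 octaves — that makes it a fifteenth of some quality.
Bb4 to B6 spans 25 semitones — one semitone wider than the perfect fifteenth (24) — giving an augmented fifteenth.
(Equivalently, a compound augmented octave: an augmented octave plus an octave.)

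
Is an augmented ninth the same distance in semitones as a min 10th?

Both span 15 semitones: an augmented ninth and a minor tenth are the same chromatic distance.

Yes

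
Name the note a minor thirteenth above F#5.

D7

Six letters up from F (plus an octave) reaches D.
A minor thirteenth spans 20 semitones, so from F#5 the target pitch is D7.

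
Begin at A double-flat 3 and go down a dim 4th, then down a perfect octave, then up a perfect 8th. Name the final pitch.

E flat 3

A diminished fourth down from Abb3 is Eb3.
A perfect octave down from Eb3 is Eb2.
Up a perfect octave from Eb2: Eb3 (12 semitones up).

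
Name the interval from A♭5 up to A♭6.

A to A is the same letter name, plus an octave — that makes it an octave of some quality.
Counting semitones, Ab5→Ab6 is 12, which is the perfect octave.

perfect 8th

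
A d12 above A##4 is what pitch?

E#6

Counting five letter names plus an octave up from A lands on E.
A diminished twelfth is 18 semitones; 18 semitones up from A##4 gives E#6.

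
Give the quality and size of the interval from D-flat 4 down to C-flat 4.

M2

Descending from Db4 to Cb4 is the same interval as ascending Cb4 to Db4.
C to D spans two letter names (C-D): a second.
Cb4 to Db4 is 2 semitones, matching the major second exactly, so the quality is major.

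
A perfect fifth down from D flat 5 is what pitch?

Five letter names down from D: G.
A perfect fifth is 7 semitones; 7 semitones down from Db5 gives Gb4.

G flat 4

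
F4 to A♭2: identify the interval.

major 13th

Descending from F4 to Ab2 is the same interval as ascending Ab2 to F4.
A to F spans six letter names (A-B-C-D-E-F), plus an octave, so the interval is some kind of thirteenth.
Counting semitones, Ab2→F4 is 21, which is the major thirteenth.
(Equivalently, a compound major sixth: a major sixth plus an octave.)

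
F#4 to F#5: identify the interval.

F to F is the same letter name, plus an octave, so the interval is some kind of octave.
F#4 to F#5 is 12 semitones, matching the perfect octave exactly, so the quality is perfect.

perfect octave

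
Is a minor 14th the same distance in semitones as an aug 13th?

Yes

A minor fourteenth = 22 semitones = an augmented thirteenth; enharmonically equal.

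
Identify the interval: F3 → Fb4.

F to F is the same letter name, plus an octave: an octave.
F3 to Fb4 spans 11 semitones — one semitone narrower than the perfect octave (12) — giving a diminished octave.

d8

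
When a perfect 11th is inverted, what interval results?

First reduce the compound perfect eleventh to its simple form, a perfect fourth.
The rule of nine gives the new number: 9 − 4 = 5, so a fourth becomes a fifth.
Quality inverts too: perfect stays perfect. That makes the inversion a perfect fifth.

perfect fifth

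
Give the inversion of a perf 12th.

P4

First reduce the compound perfect twelfth to its simple form, a perfect fifth.
Inverted interval numbers add to nine, so a fifth pairs with a fourth (5 + 4 = 9).
The quality also flips — perfect stays perfect — giving a perfect fourth.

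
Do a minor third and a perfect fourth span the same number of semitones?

No

A minor third is 3 semitones but a perfect fourth is 5 semitones — different sizes.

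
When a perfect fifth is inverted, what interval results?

perfect 4th

Inverted interval numbers add to nine, so a fifth pairs with a fourth (5 + 4 = 9).
The quality also flips — perfect stays perfect — giving a perfect fourth.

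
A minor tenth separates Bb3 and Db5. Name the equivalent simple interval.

minor 3rd

Take out an octave (7 from the number): 10 − 7 = 3.
So a minor tenth is an octave plus a minor third. The quality is unchanged.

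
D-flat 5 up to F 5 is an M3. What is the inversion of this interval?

minor 6th

Inverted interval numbers add to nine, so a third pairs with a sixth (3 + 6 = 9).
The quality also flips — major becomes minor — giving a minor sixth.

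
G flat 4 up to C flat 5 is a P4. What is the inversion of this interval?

The rule of nine gives the new number: 9 − 4 = 5, so a fourth becomes a fifth.
The quality also flips — perfect stays perfect — giving a perfect fifth.

perfect 5th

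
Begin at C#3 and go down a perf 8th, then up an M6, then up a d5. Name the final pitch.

E3

C#3 down a perfect octave → C#2 (12 semitones).
C#2 up a major sixth → A#2 (9 semitones).
A#2 up a diminished fifth → E3 (6 semitones).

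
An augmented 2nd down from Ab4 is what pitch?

Counting two letter names down from A lands on G.
An augmented second is 3 semitones; 3 semitones down from Ab4 gives Gbb4.

Gbb4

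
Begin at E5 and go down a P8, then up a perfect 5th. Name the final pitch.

A perfect octave down from E5 is E4.
A perfect fifth up from E4 is B4.

B4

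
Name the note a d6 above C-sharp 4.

A-flat 4

Six letter names up from C: A.
Moving 7 semitones up from C#4 (the size of a diminished sixth) reaches Ab4.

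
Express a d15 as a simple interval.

Subtracting seven from the interval number removes an octave: 15 − 7 = 8.
That makes a diminished fifteenth a compound diminished octave — an octave plus a diminished octave.

diminished octave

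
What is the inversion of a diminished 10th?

augmented 6th

First reduce the compound diminished tenth to its simple form, a diminished third.
Interval numbers invert to sum to nine: 3 + 6 = 9, so a third inverts to a sixth.
Quality inverts too: diminished becomes augmented. That makes the inversion an augmented sixth.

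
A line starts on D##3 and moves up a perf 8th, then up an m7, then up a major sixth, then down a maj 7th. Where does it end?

D##3 up a perfect octave → D##4 (12 semitones).
D##4 up a minor seventh → C##5 (10 semitones).
A major sixth up from C##5 is A##5.
A##5 down a major seventh → B#4 (11 semitones).

B#4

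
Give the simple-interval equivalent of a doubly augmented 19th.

doubly augmented fifth

Subtracting seven from the interval number removes an octave: 19 − 14 = 5.
That makes a doubly augmented nineteenth a compound doubly augmented fifth — 2 octaves plus a doubly augmented fifth.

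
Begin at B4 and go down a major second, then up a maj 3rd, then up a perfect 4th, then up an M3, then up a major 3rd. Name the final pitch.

Down a major second from B4: A4 (2 semitones down).
Up a major third from A4: C#5 (4 semitones up).
A perfect fourth up from C#5 is F#5.
F#5 up a major third → A#5 (4 semitones).
A#5 up a major third → C##6 (4 semitones).

C##6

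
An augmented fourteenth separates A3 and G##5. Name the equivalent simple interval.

Each octave removed subtracts seven from the number: 14 − 7 = 7.
So an augmented fourteenth is an octave plus an augmented seventh. The quality is unchanged.

A7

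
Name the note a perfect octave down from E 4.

E 3

An octave keeps the letter name E, an octave down from E.
A perfect octave is 12 semitones; 12 semitones down from E4 gives E3.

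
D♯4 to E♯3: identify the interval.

minor 7th

Descending from D#4 to E#3 is the same interval as ascending E#3 to D#4.
E to D spans seven letter names (E-F-G-A-B-C-D) — that makes it a seventh of some quality.
At 10 semitones, E#3→D#4 falls one short of a major seventh: minor.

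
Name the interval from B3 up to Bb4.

B to B is the same letter name, plus an octave: an octave.
A perfect octave would be 12 semitones; B3 to Bb4 is 11, one semitone narrower, so the interval is diminished.

diminished octave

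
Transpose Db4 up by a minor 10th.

Three letters up from D (plus an octave) reaches F.
A minor tenth is 15 semitones; 15 semitones up from Db4 gives Fb5.

Fb5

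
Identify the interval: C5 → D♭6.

minor 9th

C to D spans two letter names (C-D), plus an octave, so the interval is some kind of ninth.
C5 to Db6 is 13 semitones, a half step short of the major ninth (14), so this is minor.
(Equivalently, a compound minor second: a minor second plus an octave.)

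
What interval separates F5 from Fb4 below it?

A8

Descending from F5 to Fb4 is the same interval as ascending Fb4 to F5.
F to F is the same letter name, plus an octave — that makes it an octave of some quality.
A perfect octave would be 12 semitones; Fb4 to F5 is 13, one semitone wider, so the interval is augmented.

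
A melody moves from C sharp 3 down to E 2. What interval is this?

major 6th

Descending from C#3 to E2 is the same interval as ascending E2 to C#3.
E to C spans six letter names (E-F-G-A-B-C) — that makes it a sixth of some quality.
The major sixth spans 9 semitones, and E2 to C#3 is exactly 9 semitones — so this is a major sixth.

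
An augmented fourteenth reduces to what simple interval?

Take out an octave (7 from the number): 14 − 7 = 7.
Quality carries through unchanged, so the simple form is an augmented seventh.

augmented 7th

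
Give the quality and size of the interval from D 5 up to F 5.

D to F spans three letter names (D-E-F) — that makes it a third of some quality.
At 3 semitones, D5→F5 falls one short of a major third: minor.

minor third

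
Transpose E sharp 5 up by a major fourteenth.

Seven letters up from E (plus an octave) reaches D.
A major fourteenth spans 23 semitones, so from E#5 the target pitch is D##7.

D double-sharp 7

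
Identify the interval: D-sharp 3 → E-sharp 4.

major ninth

D to E spans two letter names (D-E), plus an octave, so the interval is some kind of ninth.
The major ninth spans 14 semitones, and D#3 to E#4 is exactly 14 semitones — so this is a major ninth.
(Equivalently, a compound major second: a major second plus an octave.)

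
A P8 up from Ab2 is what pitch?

An octave keeps the letter name A, an octave up from A.
A perfect octave spans 12 semitones, so from Ab2 the target pitch is Ab3.

Ab3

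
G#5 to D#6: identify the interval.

G to D spans five letter names (G-A-B-C-D) — that makes it a fifth of some quality.
The perfect fifth spans 7 semitones, and G#5 to D#6 is exactly 7 semitones — so this is a perfect fifth.

perfect fifth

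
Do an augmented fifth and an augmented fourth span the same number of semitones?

An augmented fifth is 8 semitones but an augmented fourth is 6 semitones — different sizes.

No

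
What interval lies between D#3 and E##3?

augmented second

D to E spans two letter names (D-E), so the interval is some kind of second.
The major second is 2 semitones; here we have 3, one semitone wider: augmented.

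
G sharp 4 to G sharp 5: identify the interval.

perfect octave

G to G is the same letter name, plus an octave — that makes it an octave of some quality.
Counting semitones, G#4→G#5 is 12, which is the perfect octave.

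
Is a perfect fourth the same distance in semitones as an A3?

A perfect fourth spans 5 semitones, and an augmented third also spans 5 semitones — they're enharmonic.

Yes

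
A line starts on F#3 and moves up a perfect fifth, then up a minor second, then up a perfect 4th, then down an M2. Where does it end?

F4

F#3 up a perfect fifth → C#4 (7 semitones).
A minor second up from C#4 is D4.
D4 up a perfect fourth → G4 (5 semitones).
Down a major second from G4: F4 (2 semitones down).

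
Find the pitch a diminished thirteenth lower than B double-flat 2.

D 1

The thirteenth's letter: B down six letter names plus an octave → D.
A diminished thirteenth is 19 semitones; 19 semitones down from Bbb2 gives D1.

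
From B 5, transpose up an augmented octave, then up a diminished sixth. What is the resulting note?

G 7

B5 up an augmented octave → B#6 (13 semitones).
B#6 up a diminished sixth → G7 (7 semitones).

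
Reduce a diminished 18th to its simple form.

Each octave removed subtracts seven from the number: 18 − 14 = 4.
So a diminished eighteenth is 2 octaves plus a diminished fourth. The quality is unchanged.

diminished fourth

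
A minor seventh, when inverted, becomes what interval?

major 2nd

Interval numbers invert to sum to nine: 7 + 2 = 9, so a seventh inverts to a second.
The quality also flips — minor becomes major — giving a major second.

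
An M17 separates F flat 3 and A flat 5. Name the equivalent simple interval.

major third

Each octave removed subtracts seven from the number: 17 − 14 = 3.
So a major seventeenth is 2 octaves plus a major third. The quality is unchanged.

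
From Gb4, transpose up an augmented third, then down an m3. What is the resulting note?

G#4

Up an augmented third from Gb4: B4 (5 semitones up).
Down a minor third from B4: G#4 (3 semitones down).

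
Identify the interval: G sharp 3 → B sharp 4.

major tenth

G to B spans three letter names (G-A-B), plus an octave — that makes it a tenth of some quality.
G#3 to B#4 is 16 semitones, matching the major tenth exactly, so the quality is major.
(Equivalently, a compound major third: a major third plus an octave.)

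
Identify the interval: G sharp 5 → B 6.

G to B spans three letter names (G-A-B), plus an octave: a tenth.
G#5 to B6 is 15 semitones, a half step short of the major tenth (16), so this is minor.
(Equivalently, a compound minor third: a minor third plus an octave.)

minor 10th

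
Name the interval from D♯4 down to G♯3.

P5

Descending from D#4 to G#3 is the same interval as ascending G#3 to D#4.
G to D spans five letter names (G-A-B-C-D) — that makes it a fifth of some quality.
G#3 to D#4 is 7 semitones, matching the perfect fifth exactly, so the quality is perfect.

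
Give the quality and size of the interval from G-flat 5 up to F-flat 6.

G to F spans seven letter names (G-A-B-C-D-E-F) — that makes it a seventh of some quality.
A major seventh would be 11 semitones, but Gb5 to Fb6 is 10 — one semitone narrower, making it a minor seventh.

minor seventh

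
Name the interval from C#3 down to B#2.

minor 2nd

Descending from C#3 to B#2 is the same interval as ascending B#2 to C#3.
B to C spans two letter names (B-C), so the interval is some kind of second.
At 1 semitone, B#2→C#3 falls one short of a major second: minor.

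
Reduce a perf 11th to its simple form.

Subtracting seven from the interval number removes an octave: 11 − 7 = 4.
Quality carries through unchanged, so the simple form is a perfect fourth.

perfect 4th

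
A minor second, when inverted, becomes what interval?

Inverted interval numbers add to nine, so a second pairs with a seventh (2 + 7 = 9).
The quality also flips — minor becomes major — giving a major seventh.

M7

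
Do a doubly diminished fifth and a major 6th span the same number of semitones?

No

A doubly diminished fifth is 5 semitones but a major sixth is 9 semitones — different sizes.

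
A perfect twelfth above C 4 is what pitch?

Five letters up from C (plus an octave) reaches G.
A perfect twelfth is 19 semitones; 19 semitones up from C4 gives G5.

G 5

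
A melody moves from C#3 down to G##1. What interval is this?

Descending from C#3 to G##1 is the same interval as ascending G##1 to C#3.
G to C spans four letter names (G-A-B-C), plus an octave, so the interval is some kind of eleventh.
A perfect eleventh would be 17 semitones; G##1 to C#3 is 16, one semitone narrower, so the interval is diminished.
(Equivalently, a compound diminished fourth: a diminished fourth plus an octave.)

d11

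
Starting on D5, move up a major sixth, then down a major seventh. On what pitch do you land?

A major sixth up from D5 is B5.
A major seventh down from B5 is C5.

C5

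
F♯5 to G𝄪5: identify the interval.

augmented second

F to G spans two letter names (F-G): a second.
F#5 to G##5 spans 3 semitones — one semitone wider than the major second (2) — giving an augmented second.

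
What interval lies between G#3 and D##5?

augmented twelfth

G to D spans five letter names (G-A-B-C-D), plus an octave: a twelfth.
G#3 to D##5 spans 20 semitones — one semitone wider than the perfect twelfth (19) — giving an augmented twelfth.
(Equivalently, a compound augmented fifth: an augmented fifth plus an octave.)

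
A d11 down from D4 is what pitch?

A#2

Counting four letter names plus an octave down from D lands on A.
Moving 16 semitones down from D4 (the size of a diminished eleventh) reaches A#2.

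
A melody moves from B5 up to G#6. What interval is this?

B to G spans six letter names (B-C-D-E-F-G) — that makes it a sixth of some quality.
B5 to G#6 is 9 semitones, matching the major sixth exactly, so the quality is major.

major sixth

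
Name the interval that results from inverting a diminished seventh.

augmented 2nd

Interval numbers invert to sum to nine: 7 + 2 = 9, so a seventh inverts to a second.
Quality inverts too: diminished becomes augmented. That makes the inversion an augmented second.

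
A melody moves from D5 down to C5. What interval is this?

Descending from D5 to C5 is the same interval as ascending C5 to D5.
C to D spans two letter names (C-D) — that makes it a second of some quality.
C5 to D5 is 2 semitones, matching the major second exactly, so the quality is major.

major second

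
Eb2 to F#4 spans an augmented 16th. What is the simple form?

augmented 2nd

Take out 2 octaves (14 from the number): 16 − 14 = 2.
So an augmented sixteenth is 2 octaves plus an augmented second. The quality is unchanged.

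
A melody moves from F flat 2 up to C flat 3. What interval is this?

P5

F to C spans five letter names (F-G-A-B-C): a fifth.
Counting semitones, Fb2→Cb3 is 7, which is the perfect fifth.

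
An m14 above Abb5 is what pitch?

Gbb7

Seven letters up from A (plus an octave) reaches G.
A minor fourteenth spans 22 semitones, so from Abb5 the target pitch is Gbb7.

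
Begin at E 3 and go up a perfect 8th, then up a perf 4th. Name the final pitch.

A 4

A perfect octave up from E3 is E4.
A perfect fourth up from E4 is A4.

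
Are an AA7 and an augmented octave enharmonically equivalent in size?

A doubly augmented seventh = 13 semitones = an augmented octave; enharmonically equal.

Yes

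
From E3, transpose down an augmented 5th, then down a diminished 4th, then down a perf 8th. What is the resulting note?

An augmented fifth down from E3 is Ab2.
A diminished fourth down from Ab2 is E2.
E2 down a perfect octave → E1 (12 semitones).

E1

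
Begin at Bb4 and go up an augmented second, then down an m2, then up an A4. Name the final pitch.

Bb4 up an augmented second → C#5 (3 semitones).
Down a minor second from C#5: B#4 (1 semitone down).
Up an augmented fourth from B#4: E##5 (6 semitones up).

E##5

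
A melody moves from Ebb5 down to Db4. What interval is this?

minor ninth

Descending from Ebb5 to Db4 is the same interval as ascending Db4 to Ebb5.
D to E spans two letter names (D-E), plus an octave: a ninth.
Db4 to Ebb5 is 13 semitones, a half step short of the major ninth (14), so this is minor.
(Equivalently, a compound minor second: a minor second plus an octave.)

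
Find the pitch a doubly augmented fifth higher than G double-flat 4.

D 5

Five letter names up from G: D.
Moving 9 semitones up from Gbb4 (the size of a doubly augmented fifth) reaches D5.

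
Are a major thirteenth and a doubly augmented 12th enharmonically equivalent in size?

A major thirteenth spans 21 semitones, and a doubly augmented twelfth also spans 21 semitones — they're enharmonic.

Yes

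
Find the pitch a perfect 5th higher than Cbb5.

Gbb5

The fifth takes the letter from C up to G.
A perfect fifth is 7 semitones; 7 semitones up from Cbb5 gives Gbb5.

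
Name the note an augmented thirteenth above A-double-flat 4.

F 6

Counting six letter names plus an octave up from A lands on F.
Moving 22 semitones up from Abb4 (the size of an augmented thirteenth) reaches F6.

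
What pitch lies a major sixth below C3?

Eb2

Six letter names down from C: E.
Moving 9 semitones down from C3 (the size of a major sixth) reaches Eb2.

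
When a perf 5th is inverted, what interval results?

Interval numbers invert to sum to nine: 5 + 4 = 9, so a fifth inverts to a fourth.
Quality inverts too: perfect stays perfect. That makes the inversion a perfect fourth.

perfect 4th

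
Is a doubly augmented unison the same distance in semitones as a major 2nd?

A doubly augmented unison = 2 semitones = a major second; enharmonically equal.

Yes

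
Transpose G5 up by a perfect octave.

G6

An octave keeps the letter name G, an octave up from G.
Moving 12 semitones up from G5 (the size of a perfect octave) reaches G6.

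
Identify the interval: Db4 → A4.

augmented 5th

D to A spans five letter names (D-E-F-G-A): a fifth.
Db4 to A4 spans 8 semitones — one semitone wider than the perfect fifth (7) — giving an augmented fifth.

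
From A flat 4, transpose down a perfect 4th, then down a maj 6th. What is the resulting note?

Down a perfect fourth from Ab4: Eb4 (5 semitones down).
A major sixth down from Eb4 is Gb3.

G flat 3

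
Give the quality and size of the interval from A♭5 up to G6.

A to G spans seven letter names (A-B-C-D-E-F-G), so the interval is some kind of seventh.
Ab5 to G6 is 11 semitones, matching the major seventh exactly, so the quality is major.

major seventh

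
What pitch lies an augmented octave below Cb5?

For an octave the letter name doesn't change: still C, an octave down.
An augmented octave spans 13 semitones, so from Cb5 the target pitch is Cbb4.

Cbb4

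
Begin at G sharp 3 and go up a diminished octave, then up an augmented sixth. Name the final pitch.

A diminished octave up from G#3 is G4.
Up an augmented sixth from G4: E#5 (10 semitones up).

E sharp 5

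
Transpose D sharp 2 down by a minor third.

B sharp 1

Three letter names down from D: B.
Moving 3 semitones down from D#2 (the size of a minor third) reaches B#1.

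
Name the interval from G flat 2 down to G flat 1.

P8

Descending from Gb2 to Gb1 is the same interval as ascending Gb1 to Gb2.
G to G is the same letter name, plus an octave — that makes it an octave of some quality.
Gb1 to Gb2 is 12 semitones, matching the perfect octave exactly, so the quality is perfect.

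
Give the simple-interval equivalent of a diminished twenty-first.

diminished seventh

Subtracting seven from the interval number removes an octave: 21 − 14 = 7.
That makes a diminished twenty-first a compound diminished seventh — 2 octaves plus a diminished seventh.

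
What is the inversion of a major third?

Interval numbers invert to sum to nine: 3 + 6 = 9, so a third inverts to a sixth.
Quality inverts too: major becomes minor. That makes the inversion a minor sixth.

minor 6th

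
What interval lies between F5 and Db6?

F to D spans six letter names (F-G-A-B-C-D) — that makes it a sixth of some quality.
At 8 semitones, F5→Db6 falls one short of a major sixth: minor.

minor 6th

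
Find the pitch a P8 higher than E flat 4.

The letter stays E (same as the start), shifted an octave up.
Moving 12 semitones up from Eb4 (the size of a perfect octave) reaches Eb5.

E flat 5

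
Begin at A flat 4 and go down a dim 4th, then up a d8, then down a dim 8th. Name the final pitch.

E 4

Down a diminished fourth from Ab4: E4 (4 semitones down).
Up a diminished octave from E4: Eb5 (11 semitones up).
A diminished octave down from Eb5 is E4.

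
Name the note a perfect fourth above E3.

A3

The fourth takes the letter from E up to A.
A perfect fourth is 5 semitones; 5 semitones up from E3 gives A3.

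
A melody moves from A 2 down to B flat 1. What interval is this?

Descending from A2 to Bb1 is the same interval as ascending Bb1 to A2.
B to A spans seven letter names (B-C-D-E-F-G-A), so the interval is some kind of seventh.
The major seventh spans 11 semitones, and Bb1 to A2 is exactly 11 semitones — so this is a major seventh.

major seventh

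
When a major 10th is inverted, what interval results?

First reduce the compound major tenth to its simple form, a major third.
Inverted interval numbers add to nine, so a third pairs with a sixth (3 + 6 = 9).
And major becomes minor under inversion, so we get a minor sixth.

minor sixth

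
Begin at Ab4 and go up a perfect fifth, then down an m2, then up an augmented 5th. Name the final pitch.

A perfect fifth up from Ab4 is Eb5.
Eb5 down a minor second → D5 (1 semitone).
Up an augmented fifth from D5: A#5 (8 semitones up).

A#5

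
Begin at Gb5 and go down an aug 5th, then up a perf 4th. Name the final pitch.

Fbb5

Gb5 down an augmented fifth → Cbb5 (8 semitones).
Cbb5 up a perfect fourth → Fbb5 (5 semitones).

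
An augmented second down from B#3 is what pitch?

Two letter names down from B: A.
Moving 3 semitones down from B#3 (the size of an augmented second) reaches A3.

A3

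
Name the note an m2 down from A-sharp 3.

G-double-sharp 3

Counting two letter names down from A lands on G.
A minor second is 1 semitone; 1 semitone down from A#3 gives G##3.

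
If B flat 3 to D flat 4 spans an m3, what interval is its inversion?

The rule of nine gives the new number: 9 − 3 = 6, so a third becomes a sixth.
The quality also flips — minor becomes major — giving a major sixth.

M6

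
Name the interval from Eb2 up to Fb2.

E to F spans two letter names (E-F) — that makes it a second of some quality.
A major second would be 2 semitones, but Eb2 to Fb2 is 1 — one semitone narrower, making it a minor second.

m2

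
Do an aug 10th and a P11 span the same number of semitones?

Yes

An augmented tenth = 17 semitones = a perfect eleventh; enharmonically equal.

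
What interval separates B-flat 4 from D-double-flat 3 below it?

augmented thirteenth

Descending from Bb4 to Dbb3 is the same interval as ascending Dbb3 to Bb4.
D to B spans six letter names (D-E-F-G-A-B), plus an octave: a thirteenth.
Dbb3 to Bb4 spans 22 semitones — one semitone wider than the major thirteenth (21) — giving an augmented thirteenth.
(Equivalently, a compound augmented sixth: an augmented sixth plus an octave.)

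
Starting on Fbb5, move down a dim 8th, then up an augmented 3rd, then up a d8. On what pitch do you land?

Ab5

Down a diminished octave from Fbb5: Fb4 (11 semitones down).
An augmented third up from Fb4 is A4.
A4 up a diminished octave → Ab5 (11 semitones).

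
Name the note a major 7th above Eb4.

D5

Counting seven letter names up from E lands on D.
Moving 11 semitones up from Eb4 (the size of a major seventh) reaches D5.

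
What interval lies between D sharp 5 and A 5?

d5

D to A spans five letter names (D-E-F-G-A), so the interval is some kind of fifth.
A perfect fifth would be 7 semitones; D#5 to A5 is 6, one semitone narrower, so the interval is diminished.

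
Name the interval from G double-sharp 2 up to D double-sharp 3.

perfect fifth

G to D spans five letter names (G-A-B-C-D), so the interval is some kind of fifth.
Counting semitones, G##2→D##3 is 7, which is the perfect fifth.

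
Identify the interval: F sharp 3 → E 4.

F to E spans seven letter names (F-G-A-B-C-D-E) — that makes it a seventh of some quality.
F#3 to E4 is 10 semitones, a half step short of the major seventh (11), so this is minor.

minor 7th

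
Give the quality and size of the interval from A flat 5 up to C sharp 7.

A to C spans three letter names (A-B-C), plus an octave: a tenth.
Ab5 to C#7 spans 17 semitones — one semitone wider than the major tenth (16) — giving an augmented tenth.
(Equivalently, a compound augmented third: an augmented third plus an octave.)

augmented tenth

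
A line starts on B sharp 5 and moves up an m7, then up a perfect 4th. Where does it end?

Up a minor seventh from B#5: A#6 (10 semitones up).
A#6 up a perfect fourth → D#7 (5 semitones).

D sharp 7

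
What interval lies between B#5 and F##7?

perfect twelfth

B to F spans five letter names (B-C-D-E-F), plus an octave — that makes it a twelfth of some quality.
Counting semitones, B#5→F##7 is 19, which is the perfect twelfth.
(Equivalently, a compound perfect fifth: a perfect fifth plus an octave.)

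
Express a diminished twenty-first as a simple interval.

Subtracting seven from the interval number removes an octave: 21 − 14 = 7.
So a diminished twenty-first is 2 octaves plus a diminished seventh. The quality is unchanged.

diminished seventh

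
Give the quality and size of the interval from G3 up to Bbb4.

diminished tenth

G to B spans three letter names (G-A-B), plus an octave — that makes it a tenth of some quality.
A major tenth would be 16 semitones; G3 to Bbb4 is 14, two semitones narrower, so the interval is diminished.
(Equivalently, a compound diminished third: a diminished third plus an octave.)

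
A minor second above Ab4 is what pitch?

Counting two letter names up from A lands on B.
A minor second spans 1 semitone, so from Ab4 the target pitch is Bbb4.

Bbb4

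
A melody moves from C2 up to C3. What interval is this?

P8

C to C is the same letter name, plus an octave, so the interval is some kind of octave.
The perfect octave spans 12 semitones, and C2 to C3 is exactly 12 semitones — so this is a perfect octave.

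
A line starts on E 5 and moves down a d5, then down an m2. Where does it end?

A diminished fifth down from E5 is A#4.
Down a minor second from A#4: G##4 (1 semitone down).

G double-sharp 4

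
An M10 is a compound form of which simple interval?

Each octave removed subtracts seven from the number: 10 − 7 = 3.
Quality carries through unchanged, so the simple form is a major third.

major 3rd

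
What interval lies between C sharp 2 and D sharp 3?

M9

C to D spans two letter names (C-D), plus an octave, so the interval is some kind of ninth.
C#2 to D#3 is 14 semitones, matching the major ninth exactly, so the quality is major.
(Equivalently, a compound major second: a major second plus an octave.)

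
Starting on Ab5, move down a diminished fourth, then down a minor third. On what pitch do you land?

Ab5 down a diminished fourth → E5 (4 semitones).
Down a minor third from E5: C#5 (3 semitones down).

C#5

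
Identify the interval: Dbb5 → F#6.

doubly augmented 10th

D to F spans three letter names (D-E-F), plus an octave: a tenth.
The major tenth is 16 semitones; here we have 18, two semitones wider: doubly augmented.
(Equivalently, a compound doubly augmented third: a doubly augmented third plus an octave.)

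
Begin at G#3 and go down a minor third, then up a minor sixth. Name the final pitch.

Down a minor third from G#3: E#3 (3 semitones down).
E#3 up a minor sixth → C#4 (8 semitones).

C#4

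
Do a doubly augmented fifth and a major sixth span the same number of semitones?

Both span 9 semitones: a doubly augmented fifth and a major sixth are the same chromatic distance.

Yes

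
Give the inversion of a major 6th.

minor 3rd

Interval numbers invert to sum to nine: 6 + 3 = 9, so a sixth inverts to a third.
The quality also flips — major becomes minor — giving a minor third.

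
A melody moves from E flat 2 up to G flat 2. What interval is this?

minor third

E to G spans three letter names (E-F-G) — that makes it a third of some quality.
A major third would be 4 semitones, but Eb2 to Gb2 is 3 — one semitone narrower, making it a minor third.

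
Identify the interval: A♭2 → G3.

A to G spans seven letter names (A-B-C-D-E-F-G), so the interval is some kind of seventh.
Ab2 to G3 is 11 semitones, matching the major seventh exactly, so the quality is major.

major seventh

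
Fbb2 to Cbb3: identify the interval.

F to C spans five letter names (F-G-A-B-C) — that makes it a fifth of some quality.
The perfect fifth spans 7 semitones, and Fbb2 to Cbb3 is exactly 7 semitones — so this is a perfect fifth.

P5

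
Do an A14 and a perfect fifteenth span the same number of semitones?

Both span 24 semitones: an augmented fourteenth and a perfect fifteenth are the same chromatic distance.

Yes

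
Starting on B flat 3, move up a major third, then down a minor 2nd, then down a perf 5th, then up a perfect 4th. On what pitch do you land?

B 3

Bb3 up a major third → D4 (4 semitones).
A minor second down from D4 is C#4.
C#4 down a perfect fifth → F#3 (7 semitones).
F#3 up a perfect fourth → B3 (5 semitones).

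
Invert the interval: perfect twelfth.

perfect 4th

First reduce the compound perfect twelfth to its simple form, a perfect fifth.
The rule of nine gives the new number: 9 − 5 = 4, so a fifth becomes a fourth.
The quality also flips — perfect stays perfect — giving a perfect fourth.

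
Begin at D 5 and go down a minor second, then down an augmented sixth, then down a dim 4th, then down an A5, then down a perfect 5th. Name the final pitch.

Down a minor second from D5: C#5 (1 semitone down).
Down an augmented sixth from C#5: Eb4 (10 semitones down).
Down a diminished fourth from Eb4: B3 (4 semitones down).
Down an augmented fifth from B3: Eb3 (8 semitones down).
Eb3 down a perfect fifth → Ab2 (7 semitones).

A flat 2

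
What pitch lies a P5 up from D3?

A3

The fifth takes the letter from D up to A.
A perfect fifth is 7 semitones; 7 semitones up from D3 gives A3.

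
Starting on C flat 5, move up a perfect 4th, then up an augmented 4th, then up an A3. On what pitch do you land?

A perfect fourth up from Cb5 is Fb5.
An augmented fourth up from Fb5 is Bb5.
An augmented third up from Bb5 is D#6.

D sharp 6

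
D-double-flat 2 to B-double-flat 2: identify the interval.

major 6th

D to B spans six letter names (D-E-F-G-A-B) — that makes it a sixth of some quality.
Counting semitones, Dbb2→Bbb2 is 9, which is the major sixth.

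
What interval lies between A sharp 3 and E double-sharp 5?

A to E spans five letter names (A-B-C-D-E), plus an octave: a twelfth.
The perfect twelfth is 19 semitones; here we have 20, one semitone wider: augmented.
(Equivalently, a compound augmented fifth: an augmented fifth plus an octave.)

A12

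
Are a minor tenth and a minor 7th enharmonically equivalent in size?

No

A minor tenth spans 15 semitones; a minor seventh spans 10 semitones. They differ by 5.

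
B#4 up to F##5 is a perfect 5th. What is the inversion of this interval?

The rule of nine gives the new number: 9 − 5 = 4, so a fifth becomes a fourth.
Quality inverts too: perfect stays perfect. That makes the inversion a perfect fourth.

perfect fourth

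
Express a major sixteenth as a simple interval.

Each octave removed subtracts seven from the number: 16 − 14 = 2.
That makes a major sixteenth a compound major second — 2 octaves plus a major second.

major 2nd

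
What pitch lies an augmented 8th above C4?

C#5

An octave keeps the letter name C, an octave up from C.
An augmented octave is 13 semitones; 13 semitones up from C4 gives C#5.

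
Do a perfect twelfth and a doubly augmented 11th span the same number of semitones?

Both span 19 semitones: a perfect twelfth and a doubly augmented eleventh are the same chromatic distance.

Yes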